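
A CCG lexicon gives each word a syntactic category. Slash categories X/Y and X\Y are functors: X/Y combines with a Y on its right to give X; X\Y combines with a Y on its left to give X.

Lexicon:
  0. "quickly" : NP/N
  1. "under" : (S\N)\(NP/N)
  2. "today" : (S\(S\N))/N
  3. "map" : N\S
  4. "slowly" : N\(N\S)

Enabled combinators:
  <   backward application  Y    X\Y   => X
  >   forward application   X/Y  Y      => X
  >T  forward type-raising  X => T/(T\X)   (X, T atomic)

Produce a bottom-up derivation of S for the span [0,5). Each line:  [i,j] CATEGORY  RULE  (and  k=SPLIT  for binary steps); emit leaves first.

[0,5] S   <
  [0,2] S\N   <
    [0,1] "quickly" : NP/N
    [1,2] "under" : (S\N)\(NP/N)
  [2,5] S\(S\N)   >
    [2,3] "today" : (S\(S\N))/N
    [3,5] N   <
      [3,4] "map" : N\S
      [4,5] "slowly" : N\(N\S)

[0,1] NP/N  lex  "quickly"
[1,2] (S\N)\(NP/N)  lex  "under"
[0,2] S\N  <  k=1
[2,3] (S\(S\N))/N  lex  "today"
[3,4] N\S  lex  "map"
[4,5] N\(N\S)  lex  "slowly"
[3,5] N  <  k=4
[2,5] S\(S\N)  >  k=3
[0,5] S  <  k=2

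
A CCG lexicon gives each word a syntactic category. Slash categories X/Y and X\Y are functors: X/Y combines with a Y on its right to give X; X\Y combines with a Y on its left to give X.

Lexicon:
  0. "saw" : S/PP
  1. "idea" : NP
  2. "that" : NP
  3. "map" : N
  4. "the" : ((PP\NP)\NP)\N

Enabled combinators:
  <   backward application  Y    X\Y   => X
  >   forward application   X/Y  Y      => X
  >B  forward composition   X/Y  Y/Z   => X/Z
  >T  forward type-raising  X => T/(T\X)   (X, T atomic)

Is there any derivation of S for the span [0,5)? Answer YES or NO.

YES

[0,5] S   >
  [0,1] "saw" : S/PP
  [1,5] PP   <
    [1,2] "idea" : NP
    [2,5] PP\NP   <
      [2,3] "that" : NP
      [3,5] (PP\NP)\NP   <
        [3,4] "map" : N
        [4,5] "the" : ((PP\NP)\NP)\N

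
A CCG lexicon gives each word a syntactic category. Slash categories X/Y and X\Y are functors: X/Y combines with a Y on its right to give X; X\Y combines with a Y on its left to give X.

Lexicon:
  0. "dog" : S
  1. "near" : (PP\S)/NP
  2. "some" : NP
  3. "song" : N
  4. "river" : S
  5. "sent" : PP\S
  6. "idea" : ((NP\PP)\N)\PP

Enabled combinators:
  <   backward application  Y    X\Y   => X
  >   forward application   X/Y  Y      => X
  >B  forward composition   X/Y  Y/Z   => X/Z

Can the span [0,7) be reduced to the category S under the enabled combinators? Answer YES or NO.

S (PP\S)/NP NP N S PP\S ((NP\PP)\N)\PP
CKY chart[0,7] = {NP}; S ∉ chart

NO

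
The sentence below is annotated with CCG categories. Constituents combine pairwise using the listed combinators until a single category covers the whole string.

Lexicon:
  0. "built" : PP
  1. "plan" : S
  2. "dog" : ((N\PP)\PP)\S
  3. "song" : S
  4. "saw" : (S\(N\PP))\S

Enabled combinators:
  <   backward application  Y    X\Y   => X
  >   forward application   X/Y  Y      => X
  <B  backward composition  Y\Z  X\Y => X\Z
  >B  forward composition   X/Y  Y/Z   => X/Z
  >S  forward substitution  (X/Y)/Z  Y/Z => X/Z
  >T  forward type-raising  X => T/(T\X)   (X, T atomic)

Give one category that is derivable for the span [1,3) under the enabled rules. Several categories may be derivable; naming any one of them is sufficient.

[0,5] S   <
  [0,1] "built" : PP
  [1,5] S\PP   <B
    [1,3] (N\PP)\PP   <
      [1,2] "plan" : S
      [2,3] "dog" : ((N\PP)\PP)\S
    [3,5] S\(N\PP)   <
      [3,4] "song" : S
      [4,5] "saw" : (S\(N\PP))\S

(N\PP)\PP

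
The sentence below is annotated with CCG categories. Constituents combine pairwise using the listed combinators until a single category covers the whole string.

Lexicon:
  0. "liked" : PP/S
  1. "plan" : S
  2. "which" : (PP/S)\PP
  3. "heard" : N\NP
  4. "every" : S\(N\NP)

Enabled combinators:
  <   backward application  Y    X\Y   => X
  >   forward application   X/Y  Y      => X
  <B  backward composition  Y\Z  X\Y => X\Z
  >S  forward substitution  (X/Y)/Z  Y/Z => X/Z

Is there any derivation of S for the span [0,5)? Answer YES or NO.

PP/S S (PP/S)\PP N\NP S\(N\NP)
CKY chart[0,5] = {PP}; S ∉ chart

NO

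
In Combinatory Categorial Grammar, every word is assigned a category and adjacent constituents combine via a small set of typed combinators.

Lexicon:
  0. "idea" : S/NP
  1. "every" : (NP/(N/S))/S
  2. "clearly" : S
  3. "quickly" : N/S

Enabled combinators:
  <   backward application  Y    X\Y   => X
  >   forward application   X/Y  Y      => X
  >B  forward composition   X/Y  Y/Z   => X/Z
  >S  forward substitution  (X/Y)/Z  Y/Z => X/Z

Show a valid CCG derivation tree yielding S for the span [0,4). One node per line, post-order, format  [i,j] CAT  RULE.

[0,4] S   >
  [0,1] "idea" : S/NP
  [1,4] NP   >
    [1,3] NP/(N/S)   >
      [1,2] "every" : (NP/(N/S))/S
      [2,3] "clearly" : S
    [3,4] "quickly" : N/S

[0,1] S/NP  lex  "idea"
[1,2] (NP/(N/S))/S  lex  "every"
[2,3] S  lex  "clearly"
[1,3] NP/(N/S)  >  k=2
[3,4] N/S  lex  "quickly"
[1,4] NP  >  k=3
[0,4] S  >  k=1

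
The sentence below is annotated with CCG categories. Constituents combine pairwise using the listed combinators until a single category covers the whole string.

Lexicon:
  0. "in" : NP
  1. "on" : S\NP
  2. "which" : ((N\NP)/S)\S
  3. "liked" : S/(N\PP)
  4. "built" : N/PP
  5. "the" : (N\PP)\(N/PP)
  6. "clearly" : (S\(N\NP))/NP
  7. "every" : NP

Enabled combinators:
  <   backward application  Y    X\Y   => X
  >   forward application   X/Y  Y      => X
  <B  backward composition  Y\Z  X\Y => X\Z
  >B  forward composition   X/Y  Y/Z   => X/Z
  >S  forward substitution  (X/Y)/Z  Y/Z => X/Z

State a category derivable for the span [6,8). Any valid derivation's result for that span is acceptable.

[0,8] S   <
  [0,6] N\NP   >
    [0,3] (N\NP)/S   <
      [0,2] S   <
        [0,1] "in" : NP
        [1,2] "on" : S\NP
      [2,3] "which" : ((N\NP)/S)\S
    [3,6] S   >
      [3,4] "liked" : S/(N\PP)
      [4,6] N\PP   <
        [4,5] "built" : N/PP
        [5,6] "the" : (N\PP)\(N/PP)
  [6,8] S\(N\NP)   >
    [6,7] "clearly" : (S\(N\NP))/NP
    [7,8] "every" : NP

S\(N\NP)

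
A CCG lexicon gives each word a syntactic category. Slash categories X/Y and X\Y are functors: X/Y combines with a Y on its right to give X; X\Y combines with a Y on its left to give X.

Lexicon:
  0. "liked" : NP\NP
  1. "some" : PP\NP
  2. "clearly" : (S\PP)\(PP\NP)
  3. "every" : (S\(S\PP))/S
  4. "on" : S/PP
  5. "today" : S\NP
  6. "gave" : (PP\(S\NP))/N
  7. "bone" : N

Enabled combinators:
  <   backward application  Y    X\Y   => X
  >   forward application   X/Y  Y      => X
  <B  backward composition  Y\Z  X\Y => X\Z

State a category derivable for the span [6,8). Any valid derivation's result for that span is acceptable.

[0,8] S   <
  [0,3] S\PP   <
    [0,2] PP\NP   <B
      [0,1] "liked" : NP\NP
      [1,2] "some" : PP\NP
    [2,3] "clearly" : (S\PP)\(PP\NP)
  [3,8] S\(S\PP)   >
    [3,4] "every" : (S\(S\PP))/S
    [4,8] S   >
      [4,5] "on" : S/PP
      [5,8] PP   <
        [5,6] "today" : S\NP
        [6,8] PP\(S\NP)   >
          [6,7] "gave" : (PP\(S\NP))/N
          [7,8] "bone" : N

PP\(S\NP)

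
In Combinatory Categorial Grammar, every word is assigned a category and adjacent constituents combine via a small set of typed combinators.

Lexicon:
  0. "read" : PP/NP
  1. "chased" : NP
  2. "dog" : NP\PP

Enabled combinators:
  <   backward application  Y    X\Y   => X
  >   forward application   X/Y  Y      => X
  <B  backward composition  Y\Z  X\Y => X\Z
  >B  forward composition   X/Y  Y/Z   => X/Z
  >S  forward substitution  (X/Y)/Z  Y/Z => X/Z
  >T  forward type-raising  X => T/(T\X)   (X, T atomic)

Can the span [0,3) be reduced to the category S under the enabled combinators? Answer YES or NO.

NO

PP/NP NP NP\PP
CKY chart[0,3] = {N/(N\NP), NP, NP/(NP\NP), PP/(PP\NP), S/(S\NP)}; S ∉ chart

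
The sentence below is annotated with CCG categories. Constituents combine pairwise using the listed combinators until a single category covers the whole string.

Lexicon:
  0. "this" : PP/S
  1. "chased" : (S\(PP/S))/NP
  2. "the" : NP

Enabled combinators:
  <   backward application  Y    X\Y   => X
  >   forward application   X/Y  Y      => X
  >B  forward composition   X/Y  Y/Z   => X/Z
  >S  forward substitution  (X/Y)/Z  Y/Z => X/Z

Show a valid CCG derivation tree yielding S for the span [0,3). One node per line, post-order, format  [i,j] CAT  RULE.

[0,3] S   <
  [0,1] "this" : PP/S
  [1,3] S\(PP/S)   >
    [1,2] "chased" : (S\(PP/S))/NP
    [2,3] "the" : NP

[0,1] PP/S  lex  "this"
[1,2] (S\(PP/S))/NP  lex  "chased"
[2,3] NP  lex  "the"
[1,3] S\(PP/S)  >  k=2
[0,3] S  <  k=1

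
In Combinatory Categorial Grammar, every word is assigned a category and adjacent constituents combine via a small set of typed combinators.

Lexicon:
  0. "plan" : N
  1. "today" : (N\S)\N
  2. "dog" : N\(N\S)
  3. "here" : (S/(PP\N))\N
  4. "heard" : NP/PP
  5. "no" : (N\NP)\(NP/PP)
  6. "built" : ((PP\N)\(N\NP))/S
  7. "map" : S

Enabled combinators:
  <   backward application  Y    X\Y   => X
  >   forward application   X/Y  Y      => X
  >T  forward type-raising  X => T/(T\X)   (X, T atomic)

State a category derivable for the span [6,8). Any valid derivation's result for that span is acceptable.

[0,8] S   >
  [0,4] S/(PP\N)   <
    [0,3] N   <
      [0,2] N\S   <
        [0,1] "plan" : N
        [1,2] "today" : (N\S)\N
      [2,3] "dog" : N\(N\S)
    [3,4] "here" : (S/(PP\N))\N
  [4,8] PP\N   <
    [4,6] N\NP   <
      [4,5] "heard" : NP/PP
      [5,6] "no" : (N\NP)\(NP/PP)
    [6,8] (PP\N)\(N\NP)   >
      [6,7] "built" : ((PP\N)\(N\NP))/S
      [7,8] "map" : S

(PP\N)\(N\NP)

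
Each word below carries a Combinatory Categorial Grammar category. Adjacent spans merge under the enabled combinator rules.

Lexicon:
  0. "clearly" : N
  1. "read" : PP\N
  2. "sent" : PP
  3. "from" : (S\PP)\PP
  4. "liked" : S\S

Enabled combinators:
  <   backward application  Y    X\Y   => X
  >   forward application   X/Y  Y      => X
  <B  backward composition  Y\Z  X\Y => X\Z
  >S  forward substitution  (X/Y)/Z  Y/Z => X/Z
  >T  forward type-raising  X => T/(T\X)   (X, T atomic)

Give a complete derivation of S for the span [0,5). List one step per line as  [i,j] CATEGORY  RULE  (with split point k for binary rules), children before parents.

[0,1] N  lex  "clearly"
[1,2] PP\N  lex  "read"
[2,3] PP  lex  "sent"
[3,4] (S\PP)\PP  lex  "from"
[2,4] S\PP  <  k=3
[4,5] S\S  lex  "liked"
[2,5] S\PP  <B  k=4
[1,5] S\N  <B  k=2
[0,5] S  <  k=1

[0,5] S   <
  [0,1] "clearly" : N
  [1,5] S\N   <B
    [1,2] "read" : PP\N
    [2,5] S\PP   <B
      [2,4] S\PP   <
        [2,3] "sent" : PP
        [3,4] "from" : (S\PP)\PP
      [4,5] "liked" : S\S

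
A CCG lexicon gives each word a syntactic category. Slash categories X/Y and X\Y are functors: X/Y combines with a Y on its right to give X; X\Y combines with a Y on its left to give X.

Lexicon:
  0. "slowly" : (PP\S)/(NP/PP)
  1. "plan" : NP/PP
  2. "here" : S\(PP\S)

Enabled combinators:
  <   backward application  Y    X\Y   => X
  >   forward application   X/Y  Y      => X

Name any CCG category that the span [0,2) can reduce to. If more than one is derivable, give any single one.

[0,3] S   <
  [0,2] PP\S   >
    [0,1] "slowly" : (PP\S)/(NP/PP)
    [1,2] "plan" : NP/PP
  [2,3] "here" : S\(PP\S)

PP\S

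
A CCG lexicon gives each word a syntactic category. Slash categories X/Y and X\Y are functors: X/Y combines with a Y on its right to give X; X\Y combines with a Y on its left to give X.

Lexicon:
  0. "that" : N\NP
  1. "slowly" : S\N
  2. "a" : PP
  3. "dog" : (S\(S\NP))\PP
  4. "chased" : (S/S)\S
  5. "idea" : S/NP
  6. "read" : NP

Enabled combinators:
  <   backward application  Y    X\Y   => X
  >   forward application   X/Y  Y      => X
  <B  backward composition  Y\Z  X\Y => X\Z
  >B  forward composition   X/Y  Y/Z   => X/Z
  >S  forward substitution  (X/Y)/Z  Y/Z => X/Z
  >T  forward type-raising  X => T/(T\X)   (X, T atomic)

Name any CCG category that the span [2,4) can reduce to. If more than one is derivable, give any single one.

[0,7] S   >
  [0,6] S/NP   >B
    [0,5] S/S   <
      [0,4] S   <
        [0,2] S\NP   <B
          [0,1] "that" : N\NP
          [1,2] "slowly" : S\N
        [2,4] S\(S\NP)   <
          [2,3] "a" : PP
          [3,4] "dog" : (S\(S\NP))\PP
      [4,5] "chased" : (S/S)\S
    [5,6] "idea" : S/NP
  [6,7] "read" : NP

S\(S\NP)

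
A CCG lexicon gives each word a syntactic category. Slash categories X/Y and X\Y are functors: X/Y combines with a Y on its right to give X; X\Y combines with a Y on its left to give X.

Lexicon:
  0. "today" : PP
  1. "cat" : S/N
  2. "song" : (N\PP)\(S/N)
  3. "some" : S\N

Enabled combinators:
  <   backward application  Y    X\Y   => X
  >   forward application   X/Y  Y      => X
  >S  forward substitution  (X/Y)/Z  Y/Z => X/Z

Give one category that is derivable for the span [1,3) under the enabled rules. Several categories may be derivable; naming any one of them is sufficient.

N\PP

[0,4] S   <
  [0,3] N   <
    [0,1] "today" : PP
    [1,3] N\PP   <
      [1,2] "cat" : S/N
      [2,3] "song" : (N\PP)\(S/N)
  [3,4] "some" : S\N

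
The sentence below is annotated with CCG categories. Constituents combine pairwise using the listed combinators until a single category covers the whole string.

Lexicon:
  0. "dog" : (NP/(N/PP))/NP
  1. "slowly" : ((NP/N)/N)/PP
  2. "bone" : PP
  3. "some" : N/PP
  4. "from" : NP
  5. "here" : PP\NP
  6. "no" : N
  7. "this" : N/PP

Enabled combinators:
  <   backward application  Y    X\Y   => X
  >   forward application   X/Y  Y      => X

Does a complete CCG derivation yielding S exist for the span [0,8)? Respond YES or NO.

(NP/(N/PP))/NP ((NP/N)/N)/PP PP N/PP NP PP\NP N N/PP
CKY chart[0,8] = {NP}; S ∉ chart

NO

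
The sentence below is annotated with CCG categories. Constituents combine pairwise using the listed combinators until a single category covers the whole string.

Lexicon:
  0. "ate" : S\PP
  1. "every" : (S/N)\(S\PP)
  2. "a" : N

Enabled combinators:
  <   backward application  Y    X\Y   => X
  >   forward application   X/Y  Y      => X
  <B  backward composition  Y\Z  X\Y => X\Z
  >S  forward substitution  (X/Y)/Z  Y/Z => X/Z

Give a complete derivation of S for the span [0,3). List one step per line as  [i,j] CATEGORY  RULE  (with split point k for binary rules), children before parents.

[0,1] S\PP  lex  "ate"
[1,2] (S/N)\(S\PP)  lex  "every"
[0,2] S/N  <  k=1
[2,3] N  lex  "a"
[0,3] S  >  k=2

[0,3] S   >
  [0,2] S/N   <
    [0,1] "ate" : S\PP
    [1,2] "every" : (S/N)\(S\PP)
  [2,3] "a" : N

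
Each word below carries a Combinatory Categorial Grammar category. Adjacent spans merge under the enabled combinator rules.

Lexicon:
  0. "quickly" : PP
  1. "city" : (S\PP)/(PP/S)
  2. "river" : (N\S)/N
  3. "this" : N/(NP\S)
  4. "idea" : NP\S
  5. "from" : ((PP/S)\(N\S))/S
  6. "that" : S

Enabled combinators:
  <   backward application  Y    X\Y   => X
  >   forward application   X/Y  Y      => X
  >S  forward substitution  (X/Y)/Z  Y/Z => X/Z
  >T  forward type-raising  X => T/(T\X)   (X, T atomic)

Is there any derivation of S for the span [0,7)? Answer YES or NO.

[0,7] S   >
  [0,1] S/(S\PP)   >T
    [0,1] "quickly" : PP
  [1,7] S\PP   >
    [1,2] "city" : (S\PP)/(PP/S)
    [2,7] PP/S   <
      [2,5] N\S   >
        [2,3] "river" : (N\S)/N
        [3,5] N   >
          [3,4] "this" : N/(NP\S)
          [4,5] "idea" : NP\S
      [5,7] (PP/S)\(N\S)   >
        [5,6] "from" : ((PP/S)\(N\S))/S
        [6,7] "that" : S

YES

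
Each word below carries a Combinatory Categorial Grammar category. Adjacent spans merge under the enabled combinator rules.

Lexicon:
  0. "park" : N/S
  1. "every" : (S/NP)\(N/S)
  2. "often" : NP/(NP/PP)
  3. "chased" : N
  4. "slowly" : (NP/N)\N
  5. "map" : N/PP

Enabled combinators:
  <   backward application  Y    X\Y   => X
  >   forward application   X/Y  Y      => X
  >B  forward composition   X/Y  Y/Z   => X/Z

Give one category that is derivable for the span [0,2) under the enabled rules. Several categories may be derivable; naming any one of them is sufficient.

S/NP

[0,6] S   >
  [0,2] S/NP   <
    [0,1] "park" : N/S
    [1,2] "every" : (S/NP)\(N/S)
  [2,6] NP   >
    [2,3] "often" : NP/(NP/PP)
    [3,6] NP/PP   >B
      [3,5] NP/N   <
        [3,4] "chased" : N
        [4,5] "slowly" : (NP/N)\N
      [5,6] "map" : N/PP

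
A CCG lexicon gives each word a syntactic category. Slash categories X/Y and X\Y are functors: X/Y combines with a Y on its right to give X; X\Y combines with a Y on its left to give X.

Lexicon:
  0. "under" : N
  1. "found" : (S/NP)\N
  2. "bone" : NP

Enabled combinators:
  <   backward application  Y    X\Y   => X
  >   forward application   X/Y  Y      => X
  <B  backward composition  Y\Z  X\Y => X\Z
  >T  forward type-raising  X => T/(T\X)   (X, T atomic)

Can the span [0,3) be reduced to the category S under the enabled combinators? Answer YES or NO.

[0,3] S   >
  [0,2] S/NP   <
    [0,1] "under" : N
    [1,2] "found" : (S/NP)\N
  [2,3] "bone" : NP

YES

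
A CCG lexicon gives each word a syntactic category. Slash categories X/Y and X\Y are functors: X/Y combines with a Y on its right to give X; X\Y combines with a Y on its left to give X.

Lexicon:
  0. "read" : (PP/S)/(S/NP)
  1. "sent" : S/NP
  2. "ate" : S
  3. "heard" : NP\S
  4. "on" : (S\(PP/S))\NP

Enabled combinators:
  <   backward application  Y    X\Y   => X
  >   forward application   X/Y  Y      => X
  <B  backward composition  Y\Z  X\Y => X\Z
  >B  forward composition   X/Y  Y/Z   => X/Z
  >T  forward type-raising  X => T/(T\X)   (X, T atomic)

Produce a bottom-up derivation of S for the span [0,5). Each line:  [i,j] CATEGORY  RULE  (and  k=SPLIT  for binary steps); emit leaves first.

[0,1] (PP/S)/(S/NP)  lex  "read"
[1,2] S/NP  lex  "sent"
[0,2] PP/S  >  k=1
[2,3] S  lex  "ate"
[2,3] NP/(NP\S)  >T
[3,4] NP\S  lex  "heard"
[2,4] NP  >  k=3
[4,5] (S\(PP/S))\NP  lex  "on"
[2,5] S\(PP/S)  <  k=4
[0,5] S  <  k=2

[0,5] S   <
  [0,2] PP/S   >
    [0,1] "read" : (PP/S)/(S/NP)
    [1,2] "sent" : S/NP
  [2,5] S\(PP/S)   <
    [2,4] NP   >
      [2,3] NP/(NP\S)   >T
        [2,3] "ate" : S
      [3,4] "heard" : NP\S
    [4,5] "on" : (S\(PP/S))\NP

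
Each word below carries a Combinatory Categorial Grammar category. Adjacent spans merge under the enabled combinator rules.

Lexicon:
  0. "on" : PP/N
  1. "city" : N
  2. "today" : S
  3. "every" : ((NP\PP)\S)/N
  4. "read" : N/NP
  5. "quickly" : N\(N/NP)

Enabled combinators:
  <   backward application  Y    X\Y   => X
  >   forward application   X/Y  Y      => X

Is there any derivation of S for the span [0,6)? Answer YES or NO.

PP/N N S ((NP\PP)\S)/N N/NP N\(N/NP)
CKY chart[0,6] = {NP}; S ∉ chart

NO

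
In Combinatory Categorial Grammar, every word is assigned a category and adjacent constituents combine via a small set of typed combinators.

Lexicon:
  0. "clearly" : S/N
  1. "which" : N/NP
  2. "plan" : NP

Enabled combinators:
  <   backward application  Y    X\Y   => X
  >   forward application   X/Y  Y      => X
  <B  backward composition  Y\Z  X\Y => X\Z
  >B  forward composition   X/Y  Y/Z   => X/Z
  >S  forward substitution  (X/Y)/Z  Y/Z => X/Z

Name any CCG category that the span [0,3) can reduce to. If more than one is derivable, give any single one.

[0,3] S   >
  [0,1] "clearly" : S/N
  [1,3] N   >
    [1,2] "which" : N/NP
    [2,3] "plan" : NP

S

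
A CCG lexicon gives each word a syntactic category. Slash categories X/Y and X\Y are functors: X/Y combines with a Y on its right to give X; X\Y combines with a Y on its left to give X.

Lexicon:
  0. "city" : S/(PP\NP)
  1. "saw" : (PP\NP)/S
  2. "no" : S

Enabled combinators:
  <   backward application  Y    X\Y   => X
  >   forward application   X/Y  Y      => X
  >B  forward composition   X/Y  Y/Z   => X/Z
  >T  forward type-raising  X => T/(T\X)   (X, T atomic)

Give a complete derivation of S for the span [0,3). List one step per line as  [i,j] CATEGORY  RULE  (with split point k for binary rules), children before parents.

[0,3] S   >
  [0,1] "city" : S/(PP\NP)
  [1,3] PP\NP   >
    [1,2] "saw" : (PP\NP)/S
    [2,3] "no" : S

[0,1] S/(PP\NP)  lex  "city"
[1,2] (PP\NP)/S  lex  "saw"
[2,3] S  lex  "no"
[1,3] PP\NP  >  k=2
[0,3] S  >  k=1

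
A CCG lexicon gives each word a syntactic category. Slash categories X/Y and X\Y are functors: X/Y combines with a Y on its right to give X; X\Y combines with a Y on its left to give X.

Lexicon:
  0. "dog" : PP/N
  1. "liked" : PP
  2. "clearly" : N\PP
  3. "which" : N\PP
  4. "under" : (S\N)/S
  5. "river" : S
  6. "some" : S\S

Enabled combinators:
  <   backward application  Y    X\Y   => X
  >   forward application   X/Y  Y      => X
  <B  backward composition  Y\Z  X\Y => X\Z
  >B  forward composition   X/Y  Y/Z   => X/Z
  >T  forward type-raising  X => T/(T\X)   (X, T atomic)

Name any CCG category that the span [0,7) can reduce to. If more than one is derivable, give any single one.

S

[0,7] S   <
  [0,3] PP   >
    [0,1] "dog" : PP/N
    [1,3] N   <
      [1,2] "liked" : PP
      [2,3] "clearly" : N\PP
  [3,7] S\PP   <B
    [3,4] "which" : N\PP
    [4,7] S\N   <B
      [4,6] S\N   >
        [4,5] "under" : (S\N)/S
        [5,6] "river" : S
      [6,7] "some" : S\S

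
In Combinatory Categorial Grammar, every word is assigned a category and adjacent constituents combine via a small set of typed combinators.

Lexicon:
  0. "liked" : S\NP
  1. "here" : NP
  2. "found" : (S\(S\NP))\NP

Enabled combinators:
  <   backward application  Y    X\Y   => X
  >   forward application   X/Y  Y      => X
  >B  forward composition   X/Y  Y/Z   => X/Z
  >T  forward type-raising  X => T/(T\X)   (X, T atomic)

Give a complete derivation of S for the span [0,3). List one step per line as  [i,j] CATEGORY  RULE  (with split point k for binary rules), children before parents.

[0,3] S   <
  [0,1] "liked" : S\NP
  [1,3] S\(S\NP)   <
    [1,2] "here" : NP
    [2,3] "found" : (S\(S\NP))\NP

[0,1] S\NP  lex  "liked"
[1,2] NP  lex  "here"
[2,3] (S\(S\NP))\NP  lex  "found"
[1,3] S\(S\NP)  <  k=2
[0,3] S  <  k=1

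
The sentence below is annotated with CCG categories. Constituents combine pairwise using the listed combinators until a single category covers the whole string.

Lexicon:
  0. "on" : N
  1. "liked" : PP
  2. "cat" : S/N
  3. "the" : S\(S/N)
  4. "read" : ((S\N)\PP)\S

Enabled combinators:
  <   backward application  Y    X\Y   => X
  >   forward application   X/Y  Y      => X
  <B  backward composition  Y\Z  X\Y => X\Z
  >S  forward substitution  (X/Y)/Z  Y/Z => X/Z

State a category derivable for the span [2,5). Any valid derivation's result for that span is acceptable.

[0,5] S   <
  [0,1] "on" : N
  [1,5] S\N   <
    [1,2] "liked" : PP
    [2,5] (S\N)\PP   <
      [2,4] S   <
        [2,3] "cat" : S/N
        [3,4] "the" : S\(S/N)
      [4,5] "read" : ((S\N)\PP)\S

(S\N)\PP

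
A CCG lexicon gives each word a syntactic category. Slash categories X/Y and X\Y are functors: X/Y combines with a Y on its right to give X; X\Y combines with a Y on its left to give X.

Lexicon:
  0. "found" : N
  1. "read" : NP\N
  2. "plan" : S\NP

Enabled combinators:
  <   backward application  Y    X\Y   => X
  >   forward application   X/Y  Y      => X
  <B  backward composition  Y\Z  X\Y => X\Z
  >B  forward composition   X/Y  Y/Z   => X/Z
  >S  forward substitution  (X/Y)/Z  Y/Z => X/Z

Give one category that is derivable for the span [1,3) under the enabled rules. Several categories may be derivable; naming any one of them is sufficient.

[0,3] S   <
  [0,1] "found" : N
  [1,3] S\N   <B
    [1,2] "read" : NP\N
    [2,3] "plan" : S\NP

S\N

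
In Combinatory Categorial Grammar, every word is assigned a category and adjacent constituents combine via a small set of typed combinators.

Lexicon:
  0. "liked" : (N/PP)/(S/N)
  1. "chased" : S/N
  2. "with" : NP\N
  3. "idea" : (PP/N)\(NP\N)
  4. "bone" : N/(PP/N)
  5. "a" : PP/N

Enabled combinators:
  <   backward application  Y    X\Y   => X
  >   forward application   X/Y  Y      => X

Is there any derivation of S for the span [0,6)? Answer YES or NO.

(N/PP)/(S/N) S/N NP\N (PP/N)\(NP\N) N/(PP/N) PP/N
CKY chart[0,6] = {N}; S ∉ chart

NO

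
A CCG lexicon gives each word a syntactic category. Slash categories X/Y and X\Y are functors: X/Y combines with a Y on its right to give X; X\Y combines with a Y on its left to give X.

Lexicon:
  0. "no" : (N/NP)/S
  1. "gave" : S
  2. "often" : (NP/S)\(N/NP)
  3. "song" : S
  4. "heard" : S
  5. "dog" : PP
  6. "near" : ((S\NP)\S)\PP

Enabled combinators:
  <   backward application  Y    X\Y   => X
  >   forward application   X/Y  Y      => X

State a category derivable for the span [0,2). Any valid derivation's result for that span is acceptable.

[0,7] S   <
  [0,4] NP   >
    [0,3] NP/S   <
      [0,2] N/NP   >
        [0,1] "no" : (N/NP)/S
        [1,2] "gave" : S
      [2,3] "often" : (NP/S)\(N/NP)
    [3,4] "song" : S
  [4,7] S\NP   <
    [4,5] "heard" : S
    [5,7] (S\NP)\S   <
      [5,6] "dog" : PP
      [6,7] "near" : ((S\NP)\S)\PP

N/NP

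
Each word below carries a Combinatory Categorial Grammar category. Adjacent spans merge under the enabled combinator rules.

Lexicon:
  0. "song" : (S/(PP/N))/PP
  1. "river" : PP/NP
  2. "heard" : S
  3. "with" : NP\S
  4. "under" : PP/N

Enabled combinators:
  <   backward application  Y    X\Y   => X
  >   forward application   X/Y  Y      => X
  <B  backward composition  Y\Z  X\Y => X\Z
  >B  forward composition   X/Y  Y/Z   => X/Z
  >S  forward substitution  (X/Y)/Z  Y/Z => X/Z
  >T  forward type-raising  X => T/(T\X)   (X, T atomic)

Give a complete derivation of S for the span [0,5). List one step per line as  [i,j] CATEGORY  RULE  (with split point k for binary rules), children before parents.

[0,1] (S/(PP/N))/PP  lex  "song"
[1,2] PP/NP  lex  "river"
[2,3] S  lex  "heard"
[3,4] NP\S  lex  "with"
[2,4] NP  <  k=3
[1,4] PP  >  k=2
[0,4] S/(PP/N)  >  k=1
[4,5] PP/N  lex  "under"
[0,5] S  >  k=4

[0,5] S   >
  [0,4] S/(PP/N)   >
    [0,1] "song" : (S/(PP/N))/PP
    [1,4] PP   >
      [1,2] "river" : PP/NP
      [2,4] NP   <
        [2,3] "heard" : S
        [3,4] "with" : NP\S
  [4,5] "under" : PP/N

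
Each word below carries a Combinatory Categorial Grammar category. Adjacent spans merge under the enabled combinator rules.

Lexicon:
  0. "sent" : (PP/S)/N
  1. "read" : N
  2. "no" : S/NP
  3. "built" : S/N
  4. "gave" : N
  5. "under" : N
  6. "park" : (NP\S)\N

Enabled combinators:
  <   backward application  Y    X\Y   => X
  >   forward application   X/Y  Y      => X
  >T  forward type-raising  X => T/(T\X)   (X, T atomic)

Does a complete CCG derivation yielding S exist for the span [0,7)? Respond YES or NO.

(PP/S)/N N S/NP S/N N N (NP\S)\N
CKY chart[0,7] = {N/(N\PP), NP/(NP\PP), PP, PP/(PP\PP), S/(S\PP)}; S ∉ chart

NO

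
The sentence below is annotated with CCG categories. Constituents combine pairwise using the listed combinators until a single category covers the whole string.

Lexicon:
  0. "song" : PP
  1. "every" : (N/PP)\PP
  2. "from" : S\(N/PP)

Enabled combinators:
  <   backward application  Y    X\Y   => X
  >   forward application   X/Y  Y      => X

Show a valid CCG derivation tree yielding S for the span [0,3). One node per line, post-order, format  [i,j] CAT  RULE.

[0,1] PP  lex  "song"
[1,2] (N/PP)\PP  lex  "every"
[0,2] N/PP  <  k=1
[2,3] S\(N/PP)  lex  "from"
[0,3] S  <  k=2

[0,3] S   <
  [0,2] N/PP   <
    [0,1] "song" : PP
    [1,2] "every" : (N/PP)\PP
  [2,3] "from" : S\(N/PP)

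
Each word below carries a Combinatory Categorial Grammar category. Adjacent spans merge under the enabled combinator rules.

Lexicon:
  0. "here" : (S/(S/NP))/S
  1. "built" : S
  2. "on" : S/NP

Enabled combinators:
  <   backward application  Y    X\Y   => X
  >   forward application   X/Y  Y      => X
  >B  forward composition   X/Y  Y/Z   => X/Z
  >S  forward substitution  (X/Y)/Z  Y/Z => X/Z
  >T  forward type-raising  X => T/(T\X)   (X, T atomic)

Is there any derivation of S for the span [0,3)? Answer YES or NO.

YES

[0,3] S   >
  [0,2] S/(S/NP)   >
    [0,1] "here" : (S/(S/NP))/S
    [1,2] "built" : S
  [2,3] "on" : S/NP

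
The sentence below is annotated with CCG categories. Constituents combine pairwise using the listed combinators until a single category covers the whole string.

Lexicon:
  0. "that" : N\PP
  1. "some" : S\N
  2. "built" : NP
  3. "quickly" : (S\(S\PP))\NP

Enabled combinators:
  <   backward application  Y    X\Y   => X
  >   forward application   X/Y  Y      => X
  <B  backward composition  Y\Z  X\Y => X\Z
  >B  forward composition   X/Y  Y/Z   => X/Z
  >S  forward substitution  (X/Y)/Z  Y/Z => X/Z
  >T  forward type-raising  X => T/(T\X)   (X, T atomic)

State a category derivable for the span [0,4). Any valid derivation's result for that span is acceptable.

S

[0,4] S   <
  [0,2] S\PP   <B
    [0,1] "that" : N\PP
    [1,2] "some" : S\N
  [2,4] S\(S\PP)   <
    [2,3] "built" : NP
    [3,4] "quickly" : (S\(S\PP))\NP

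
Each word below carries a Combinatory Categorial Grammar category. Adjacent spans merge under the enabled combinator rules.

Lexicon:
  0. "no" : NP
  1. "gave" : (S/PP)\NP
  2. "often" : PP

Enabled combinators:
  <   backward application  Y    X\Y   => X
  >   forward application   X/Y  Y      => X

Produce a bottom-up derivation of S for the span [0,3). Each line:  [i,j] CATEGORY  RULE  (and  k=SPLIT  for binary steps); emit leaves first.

[0,3] S   >
  [0,2] S/PP   <
    [0,1] "no" : NP
    [1,2] "gave" : (S/PP)\NP
  [2,3] "often" : PP

[0,1] NP  lex  "no"
[1,2] (S/PP)\NP  lex  "gave"
[0,2] S/PP  <  k=1
[2,3] PP  lex  "often"
[0,3] S  >  k=2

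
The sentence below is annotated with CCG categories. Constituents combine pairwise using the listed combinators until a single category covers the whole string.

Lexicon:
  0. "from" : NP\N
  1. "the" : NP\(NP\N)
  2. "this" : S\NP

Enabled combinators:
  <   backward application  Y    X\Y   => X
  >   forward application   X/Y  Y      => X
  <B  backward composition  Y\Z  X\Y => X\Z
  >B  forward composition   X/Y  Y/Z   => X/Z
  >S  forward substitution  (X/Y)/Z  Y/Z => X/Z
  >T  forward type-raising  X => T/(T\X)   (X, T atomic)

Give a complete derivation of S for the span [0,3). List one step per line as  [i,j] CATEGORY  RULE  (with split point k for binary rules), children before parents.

[0,1] NP\N  lex  "from"
[1,2] NP\(NP\N)  lex  "the"
[0,2] NP  <  k=1
[2,3] S\NP  lex  "this"
[0,3] S  <  k=2

[0,3] S   <
  [0,2] NP   <
    [0,1] "from" : NP\N
    [1,2] "the" : NP\(NP\N)
  [2,3] "this" : S\NP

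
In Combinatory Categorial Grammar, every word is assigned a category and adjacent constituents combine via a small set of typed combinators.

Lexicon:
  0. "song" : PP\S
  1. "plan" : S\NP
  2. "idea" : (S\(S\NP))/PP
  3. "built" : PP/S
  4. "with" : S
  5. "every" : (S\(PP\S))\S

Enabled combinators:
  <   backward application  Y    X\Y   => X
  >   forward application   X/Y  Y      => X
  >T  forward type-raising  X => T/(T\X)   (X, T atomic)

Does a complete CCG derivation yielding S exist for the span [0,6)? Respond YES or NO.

[0,6] S   <
  [0,1] "song" : PP\S
  [1,6] S\(PP\S)   <
    [1,5] S   <
      [1,2] "plan" : S\NP
      [2,5] S\(S\NP)   >
        [2,3] "idea" : (S\(S\NP))/PP
        [3,5] PP   >
          [3,4] "built" : PP/S
          [4,5] "with" : S
    [5,6] "every" : (S\(PP\S))\S

YES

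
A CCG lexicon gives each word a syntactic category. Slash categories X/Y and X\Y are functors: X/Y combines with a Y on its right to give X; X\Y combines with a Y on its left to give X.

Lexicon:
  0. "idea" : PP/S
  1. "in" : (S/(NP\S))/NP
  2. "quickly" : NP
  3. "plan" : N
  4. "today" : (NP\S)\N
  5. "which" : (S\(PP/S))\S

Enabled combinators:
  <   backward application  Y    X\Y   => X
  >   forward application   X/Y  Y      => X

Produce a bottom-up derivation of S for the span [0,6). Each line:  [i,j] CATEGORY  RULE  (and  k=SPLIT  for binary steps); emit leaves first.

[0,6] S   <
  [0,1] "idea" : PP/S
  [1,6] S\(PP/S)   <
    [1,5] S   >
      [1,3] S/(NP\S)   >
        [1,2] "in" : (S/(NP\S))/NP
        [2,3] "quickly" : NP
      [3,5] NP\S   <
        [3,4] "plan" : N
        [4,5] "today" : (NP\S)\N
    [5,6] "which" : (S\(PP/S))\S

[0,1] PP/S  lex  "idea"
[1,2] (S/(NP\S))/NP  lex  "in"
[2,3] NP  lex  "quickly"
[1,3] S/(NP\S)  >  k=2
[3,4] N  lex  "plan"
[4,5] (NP\S)\N  lex  "today"
[3,5] NP\S  <  k=4
[1,5] S  >  k=3
[5,6] (S\(PP/S))\S  lex  "which"
[1,6] S\(PP/S)  <  k=5
[0,6] S  <  k=1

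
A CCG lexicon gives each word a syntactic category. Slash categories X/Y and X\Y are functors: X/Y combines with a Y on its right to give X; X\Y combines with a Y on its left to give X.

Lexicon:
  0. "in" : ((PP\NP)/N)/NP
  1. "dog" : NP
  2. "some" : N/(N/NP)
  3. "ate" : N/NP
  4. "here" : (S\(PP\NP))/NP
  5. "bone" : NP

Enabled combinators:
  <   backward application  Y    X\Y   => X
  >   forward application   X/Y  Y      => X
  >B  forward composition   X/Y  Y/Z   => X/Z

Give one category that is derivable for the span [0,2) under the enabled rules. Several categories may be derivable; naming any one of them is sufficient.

(PP\NP)/N

[0,6] S   <
  [0,4] PP\NP   >
    [0,2] (PP\NP)/N   >
      [0,1] "in" : ((PP\NP)/N)/NP
      [1,2] "dog" : NP
    [2,4] N   >
      [2,3] "some" : N/(N/NP)
      [3,4] "ate" : N/NP
  [4,6] S\(PP\NP)   >
    [4,5] "here" : (S\(PP\NP))/NP
    [5,6] "bone" : NP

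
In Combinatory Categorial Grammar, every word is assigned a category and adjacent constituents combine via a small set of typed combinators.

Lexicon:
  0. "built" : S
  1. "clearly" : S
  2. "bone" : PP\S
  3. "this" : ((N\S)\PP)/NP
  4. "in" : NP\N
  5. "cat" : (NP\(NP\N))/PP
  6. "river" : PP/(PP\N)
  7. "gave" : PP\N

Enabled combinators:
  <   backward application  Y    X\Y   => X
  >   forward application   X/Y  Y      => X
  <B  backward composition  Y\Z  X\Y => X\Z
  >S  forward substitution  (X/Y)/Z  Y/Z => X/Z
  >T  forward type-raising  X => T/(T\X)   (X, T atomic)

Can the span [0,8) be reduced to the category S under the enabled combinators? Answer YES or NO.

NO

S S PP\S ((N\S)\PP)/NP NP\N (NP\(NP\N))/PP PP/(PP\N) PP\N
CKY chart[0,8] = {N, N/(N\N), NP/(NP\N), PP/(PP\N), S/(S\N)}; S ∉ chart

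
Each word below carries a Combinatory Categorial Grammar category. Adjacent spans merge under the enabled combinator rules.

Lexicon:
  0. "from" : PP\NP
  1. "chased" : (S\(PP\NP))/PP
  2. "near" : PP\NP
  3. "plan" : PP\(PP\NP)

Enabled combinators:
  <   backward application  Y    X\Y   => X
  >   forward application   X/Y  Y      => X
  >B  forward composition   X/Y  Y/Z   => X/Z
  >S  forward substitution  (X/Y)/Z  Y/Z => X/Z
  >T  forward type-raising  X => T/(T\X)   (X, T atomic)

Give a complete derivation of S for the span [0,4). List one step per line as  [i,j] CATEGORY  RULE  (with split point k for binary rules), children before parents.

[0,1] PP\NP  lex  "from"
[1,2] (S\(PP\NP))/PP  lex  "chased"
[2,3] PP\NP  lex  "near"
[3,4] PP\(PP\NP)  lex  "plan"
[2,4] PP  <  k=3
[1,4] S\(PP\NP)  >  k=2
[0,4] S  <  k=1

[0,4] S   <
  [0,1] "from" : PP\NP
  [1,4] S\(PP\NP)   >
    [1,2] "chased" : (S\(PP\NP))/PP
    [2,4] PP   <
      [2,3] "near" : PP\NP
      [3,4] "plan" : PP\(PP\NP)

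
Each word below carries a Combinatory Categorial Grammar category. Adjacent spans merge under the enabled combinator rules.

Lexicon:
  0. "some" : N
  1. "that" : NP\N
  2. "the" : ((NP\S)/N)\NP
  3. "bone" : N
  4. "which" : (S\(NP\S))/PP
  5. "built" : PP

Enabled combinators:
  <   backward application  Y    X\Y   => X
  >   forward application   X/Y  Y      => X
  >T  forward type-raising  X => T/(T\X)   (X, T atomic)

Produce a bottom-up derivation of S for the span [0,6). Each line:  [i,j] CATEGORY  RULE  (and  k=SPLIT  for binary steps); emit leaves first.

[0,1] N  lex  "some"
[0,1] NP/(NP\N)  >T
[1,2] NP\N  lex  "that"
[0,2] NP  >  k=1
[2,3] ((NP\S)/N)\NP  lex  "the"
[0,3] (NP\S)/N  <  k=2
[3,4] N  lex  "bone"
[0,4] NP\S  >  k=3
[4,5] (S\(NP\S))/PP  lex  "which"
[5,6] PP  lex  "built"
[4,6] S\(NP\S)  >  k=5
[0,6] S  <  k=4

[0,6] S   <
  [0,4] NP\S   >
    [0,3] (NP\S)/N   <
      [0,2] NP   >
        [0,1] NP/(NP\N)   >T
          [0,1] "some" : N
        [1,2] "that" : NP\N
      [2,3] "the" : ((NP\S)/N)\NP
    [3,4] "bone" : N
  [4,6] S\(NP\S)   >
    [4,5] "which" : (S\(NP\S))/PP
    [5,6] "built" : PP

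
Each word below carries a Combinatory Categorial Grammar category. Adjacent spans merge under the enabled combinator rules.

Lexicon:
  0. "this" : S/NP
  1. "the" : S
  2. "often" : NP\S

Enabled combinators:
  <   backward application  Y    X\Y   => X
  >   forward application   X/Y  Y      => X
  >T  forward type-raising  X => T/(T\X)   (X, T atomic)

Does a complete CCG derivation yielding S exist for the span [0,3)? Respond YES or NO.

YES

[0,3] S   >
  [0,1] "this" : S/NP
  [1,3] NP   <
    [1,2] "the" : S
    [2,3] "often" : NP\S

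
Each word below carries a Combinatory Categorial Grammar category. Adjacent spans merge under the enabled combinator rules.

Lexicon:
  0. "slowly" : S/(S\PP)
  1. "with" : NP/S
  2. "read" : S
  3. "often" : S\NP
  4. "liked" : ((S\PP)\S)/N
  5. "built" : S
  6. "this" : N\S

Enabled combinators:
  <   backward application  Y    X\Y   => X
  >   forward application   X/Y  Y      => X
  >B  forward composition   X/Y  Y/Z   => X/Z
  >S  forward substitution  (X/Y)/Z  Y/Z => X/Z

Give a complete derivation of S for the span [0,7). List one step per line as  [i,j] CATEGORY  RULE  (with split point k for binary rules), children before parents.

[0,1] S/(S\PP)  lex  "slowly"
[1,2] NP/S  lex  "with"
[2,3] S  lex  "read"
[1,3] NP  >  k=2
[3,4] S\NP  lex  "often"
[1,4] S  <  k=3
[4,5] ((S\PP)\S)/N  lex  "liked"
[5,6] S  lex  "built"
[6,7] N\S  lex  "this"
[5,7] N  <  k=6
[4,7] (S\PP)\S  >  k=5
[1,7] S\PP  <  k=4
[0,7] S  >  k=1

[0,7] S   >
  [0,1] "slowly" : S/(S\PP)
  [1,7] S\PP   <
    [1,4] S   <
      [1,3] NP   >
        [1,2] "with" : NP/S
        [2,3] "read" : S
      [3,4] "often" : S\NP
    [4,7] (S\PP)\S   >
      [4,5] "liked" : ((S\PP)\S)/N
      [5,7] N   <
        [5,6] "built" : S
        [6,7] "this" : N\S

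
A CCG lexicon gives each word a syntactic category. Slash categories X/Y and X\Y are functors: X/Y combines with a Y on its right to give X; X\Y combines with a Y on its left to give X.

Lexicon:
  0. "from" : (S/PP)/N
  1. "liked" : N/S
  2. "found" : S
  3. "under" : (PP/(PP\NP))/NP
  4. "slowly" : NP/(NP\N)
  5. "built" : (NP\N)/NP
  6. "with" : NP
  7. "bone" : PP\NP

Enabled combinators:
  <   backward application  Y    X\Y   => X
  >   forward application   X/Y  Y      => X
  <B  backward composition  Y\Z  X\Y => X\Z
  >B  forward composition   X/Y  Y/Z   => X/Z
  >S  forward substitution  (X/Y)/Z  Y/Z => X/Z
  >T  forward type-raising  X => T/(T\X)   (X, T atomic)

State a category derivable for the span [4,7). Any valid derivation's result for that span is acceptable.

NP

[0,8] S   >
  [0,3] S/PP   >
    [0,1] "from" : (S/PP)/N
    [1,3] N   >
      [1,2] "liked" : N/S
      [2,3] "found" : S
  [3,8] PP   >
    [3,7] PP/(PP\NP)   >
      [3,4] "under" : (PP/(PP\NP))/NP
      [4,7] NP   >
        [4,5] "slowly" : NP/(NP\N)
        [5,7] NP\N   >
          [5,6] "built" : (NP\N)/NP
          [6,7] "with" : NP
    [7,8] "bone" : PP\NP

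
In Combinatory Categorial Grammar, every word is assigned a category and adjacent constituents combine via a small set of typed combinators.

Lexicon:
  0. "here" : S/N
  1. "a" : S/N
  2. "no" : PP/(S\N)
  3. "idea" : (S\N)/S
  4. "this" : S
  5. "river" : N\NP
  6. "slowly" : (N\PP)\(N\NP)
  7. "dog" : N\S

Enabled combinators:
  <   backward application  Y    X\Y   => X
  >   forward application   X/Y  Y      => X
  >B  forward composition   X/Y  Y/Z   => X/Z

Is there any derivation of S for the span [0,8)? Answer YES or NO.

[0,8] S   >
  [0,1] "here" : S/N
  [1,8] N   <
    [1,7] S   >
      [1,2] "a" : S/N
      [2,7] N   <
        [2,5] PP   >
          [2,4] PP/S   >B
            [2,3] "no" : PP/(S\N)
            [3,4] "idea" : (S\N)/S
          [4,5] "this" : S
        [5,7] N\PP   <
          [5,6] "river" : N\NP
          [6,7] "slowly" : (N\PP)\(N\NP)
    [7,8] "dog" : N\S

YES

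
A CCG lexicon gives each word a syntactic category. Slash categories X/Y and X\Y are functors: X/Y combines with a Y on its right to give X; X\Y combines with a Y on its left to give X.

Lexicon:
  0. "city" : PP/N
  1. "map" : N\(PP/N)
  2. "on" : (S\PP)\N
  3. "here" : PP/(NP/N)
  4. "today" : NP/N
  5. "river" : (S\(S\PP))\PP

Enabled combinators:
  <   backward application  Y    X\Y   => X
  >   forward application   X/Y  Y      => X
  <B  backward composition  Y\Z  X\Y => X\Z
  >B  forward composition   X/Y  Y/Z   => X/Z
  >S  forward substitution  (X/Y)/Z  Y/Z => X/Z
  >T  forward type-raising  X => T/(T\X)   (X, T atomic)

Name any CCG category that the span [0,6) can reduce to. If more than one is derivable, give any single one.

[0,6] S   <
  [0,3] S\PP   <
    [0,2] N   <
      [0,1] "city" : PP/N
      [1,2] "map" : N\(PP/N)
    [2,3] "on" : (S\PP)\N
  [3,6] S\(S\PP)   <
    [3,5] PP   >
      [3,4] "here" : PP/(NP/N)
      [4,5] "today" : NP/N
    [5,6] "river" : (S\(S\PP))\PP

S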